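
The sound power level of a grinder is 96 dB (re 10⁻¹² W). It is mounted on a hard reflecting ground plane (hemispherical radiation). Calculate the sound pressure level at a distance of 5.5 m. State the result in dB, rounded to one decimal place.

73.2 dB

The power spreads over a hemisphere of area 2π·r², so L_p = L_w − 10·log₁₀(2π·r²).
2π·r² = 190.1 m², 10·log₁₀ of that is 22.789 dB.
L_p = 96 − 22.789 = 73.21 dB.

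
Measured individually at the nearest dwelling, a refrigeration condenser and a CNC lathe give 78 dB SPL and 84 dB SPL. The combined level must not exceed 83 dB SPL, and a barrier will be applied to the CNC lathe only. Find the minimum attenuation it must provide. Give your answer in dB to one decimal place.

2.7 dB

Everything except the CNC lathe sums to 10^(78/10) = 6.310e+07 in linear terms, 78.00 dB SPL.
To meet 83 dB SPL overall, the treated CNC lathe may contribute at most 10^(83/10) − 6.310e+07 = 1.364e+08, i.e. 81.35 dB SPL.
So the CNC lathe must be reduced from 84 to 81.35 dB SPL: IL = 2.65 dB.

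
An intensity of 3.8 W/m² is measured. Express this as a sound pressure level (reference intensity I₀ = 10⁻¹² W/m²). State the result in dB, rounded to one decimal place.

I/I₀ = 3.8/10⁻¹² = 3.8×10^12, and L = 10·log₁₀(I/I₀).
L = 10·(0.5798 + 12) = 125.80 dB.

125.8 dB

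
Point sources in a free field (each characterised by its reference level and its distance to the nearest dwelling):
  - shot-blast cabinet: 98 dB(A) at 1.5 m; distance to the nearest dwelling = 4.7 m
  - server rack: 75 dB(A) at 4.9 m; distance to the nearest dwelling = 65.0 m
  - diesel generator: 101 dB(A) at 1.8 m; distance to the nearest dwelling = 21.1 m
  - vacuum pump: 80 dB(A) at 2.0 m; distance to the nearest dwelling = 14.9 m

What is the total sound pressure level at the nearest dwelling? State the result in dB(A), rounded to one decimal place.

88.7 dB(A)

Apply inverse-square spreading to bring every level to the receiver, then sum 10^(L/10).
shot-blast cabinet: 98 − 20·log₁₀(4.7/1.5) = 98 − 9.92 = 88.08 dB(A).
server rack: 75 − 20·log₁₀(65.0/4.9) = 75 − 22.45 = 52.55 dB(A).
diesel generator: 101 − 20·log₁₀(21.1/1.8) = 101 − 21.38 = 79.62 dB(A).
vacuum pump: 80 − 20·log₁₀(14.9/2.0) = 80 − 17.44 = 62.56 dB(A).
Σ 10^(L/10) = 7.363e+08 → L_total = 10·log₁₀(7.363e+08) = 88.67 dB(A).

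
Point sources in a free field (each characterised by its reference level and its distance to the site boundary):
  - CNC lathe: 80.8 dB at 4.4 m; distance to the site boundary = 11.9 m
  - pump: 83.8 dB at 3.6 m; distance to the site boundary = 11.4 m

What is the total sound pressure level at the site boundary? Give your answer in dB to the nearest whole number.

76 dB

Apply inverse-square spreading to bring every level to the receiver, then sum 10^(L/10).
CNC lathe: 80.8 − 20·log₁₀(11.9/4.4) = 80.8 − 8.64 = 72.16 dB.
pump: 83.8 − 20·log₁₀(11.4/3.6) = 83.8 − 10.01 = 73.79 dB.
Σ 10^(L/10) = 4.036e+07 → L_total = 10·log₁₀(4.036e+07) = 76.06 dB.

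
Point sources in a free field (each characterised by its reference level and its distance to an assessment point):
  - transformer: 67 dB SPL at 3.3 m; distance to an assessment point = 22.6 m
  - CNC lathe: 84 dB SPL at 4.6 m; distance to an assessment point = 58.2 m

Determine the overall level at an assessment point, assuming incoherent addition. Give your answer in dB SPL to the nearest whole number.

Apply inverse-square spreading to bring every level to the receiver, then sum 10^(L/10).
transformer: 67 − 20·log₁₀(22.6/3.3) = 67 − 16.71 = 50.29 dB SPL.
CNC lathe: 84 − 20·log₁₀(58.2/4.6) = 84 − 22.04 = 61.96 dB SPL.
Σ 10^(L/10) = 1.676e+06 → L_total = 10·log₁₀(1.676e+06) = 62.24 dB SPL.

62 dB SPL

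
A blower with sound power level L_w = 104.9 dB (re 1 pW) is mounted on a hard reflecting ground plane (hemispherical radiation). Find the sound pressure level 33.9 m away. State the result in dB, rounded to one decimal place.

66.3 dB

Free-field hemispherical radiation: L_p = L_w − 10·log₁₀(2π·r²), r = 33.9 m.
2π·r² = 7221 m², 10·log₁₀ of that is 38.586 dB.
L_p = 104.9 − 38.586 = 66.31 dB.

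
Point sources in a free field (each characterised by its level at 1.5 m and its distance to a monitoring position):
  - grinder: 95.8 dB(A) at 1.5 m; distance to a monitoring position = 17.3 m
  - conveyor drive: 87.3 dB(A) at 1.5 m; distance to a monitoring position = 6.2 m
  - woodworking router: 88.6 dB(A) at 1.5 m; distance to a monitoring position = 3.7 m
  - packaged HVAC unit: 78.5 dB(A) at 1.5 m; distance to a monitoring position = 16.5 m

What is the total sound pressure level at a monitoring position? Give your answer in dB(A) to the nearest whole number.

Propagate each source to the receiver with L = L_ref − 20·log₁₀(r/r_ref), then add intensities.
grinder: 95.8 − 20·log₁₀(17.3/1.5) = 95.8 − 21.24 = 74.56 dB(A).
conveyor drive: 87.3 − 20·log₁₀(6.2/1.5) = 87.3 − 12.33 = 74.97 dB(A).
woodworking router: 88.6 − 20·log₁₀(3.7/1.5) = 88.6 − 7.84 = 80.76 dB(A).
packaged HVAC unit: 78.5 − 20·log₁₀(16.5/1.5) = 78.5 − 20.83 = 57.67 dB(A).
Σ 10^(L/10) = 1.797e+08 → L_total = 10·log₁₀(1.797e+08) = 82.54 dB(A).

83 dB(A)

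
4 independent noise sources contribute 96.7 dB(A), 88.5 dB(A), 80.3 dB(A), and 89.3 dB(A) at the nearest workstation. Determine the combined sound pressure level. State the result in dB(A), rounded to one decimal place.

For uncorrelated sources the intensities add, so convert each level to linear form, sum, and take 10·log₁₀ of the total.
Σ 10^(L/10) = 10^(96.7/10) + 10^(88.5/10) + 10^(80.3/10) + 10^(89.3/10) = 6.344e+09.
L_total = 10·log₁₀(6.344e+09) = 98.02 dB(A).

98.0 dB(A)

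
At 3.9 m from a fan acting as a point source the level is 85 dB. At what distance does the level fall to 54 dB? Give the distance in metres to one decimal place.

For a point source L₁ − L₂ = 20·log₁₀(r₂/r₁), so r₂ = r₁·10^((L₁−L₂)/20).
r₂ = 3.9·10^((85−54)/20) = 3.9·10^(31.0/20) = 138.38 m.

138.4 m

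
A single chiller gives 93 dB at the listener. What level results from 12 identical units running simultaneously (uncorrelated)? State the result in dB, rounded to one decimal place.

N identical incoherent sources raise the level by 10·log₁₀ N.
L_total = 93 + 10·log₁₀(12) = 93 + 10.792 = 103.79 dB.

103.8 dB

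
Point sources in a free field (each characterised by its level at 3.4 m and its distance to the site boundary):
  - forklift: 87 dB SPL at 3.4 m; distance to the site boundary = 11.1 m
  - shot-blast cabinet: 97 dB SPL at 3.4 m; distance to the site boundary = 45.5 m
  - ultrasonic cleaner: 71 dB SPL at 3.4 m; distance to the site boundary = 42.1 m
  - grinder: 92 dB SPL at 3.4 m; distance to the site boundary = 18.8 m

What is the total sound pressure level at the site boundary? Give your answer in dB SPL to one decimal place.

81.0 dB SPL

Apply inverse-square spreading to bring every level to the receiver, then sum 10^(L/10).
forklift: 87 − 20·log₁₀(11.1/3.4) = 87 − 10.28 = 76.72 dB SPL.
shot-blast cabinet: 97 − 20·log₁₀(45.5/3.4) = 97 − 22.53 = 74.47 dB SPL.
ultrasonic cleaner: 71 − 20·log₁₀(42.1/3.4) = 71 − 21.86 = 49.14 dB SPL.
grinder: 92 − 20·log₁₀(18.8/3.4) = 92 − 14.85 = 77.15 dB SPL.
Σ 10^(L/10) = 1.269e+08 → L_total = 10·log₁₀(1.269e+08) = 81.04 dB SPL.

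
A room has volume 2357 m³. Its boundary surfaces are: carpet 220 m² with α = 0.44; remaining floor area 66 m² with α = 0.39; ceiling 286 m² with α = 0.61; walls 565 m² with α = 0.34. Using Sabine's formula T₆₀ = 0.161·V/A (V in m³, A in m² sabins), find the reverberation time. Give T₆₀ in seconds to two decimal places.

0.78 s

Total absorption A = 220·0.44 + 66·0.39 + 286·0.61 + 565·0.34 = 489.10 m² sabins.
T₆₀ = 0.161·V/A = 0.161·2357/489.10 = 0.776 s.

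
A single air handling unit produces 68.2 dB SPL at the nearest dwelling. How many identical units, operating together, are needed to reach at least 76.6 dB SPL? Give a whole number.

7

N identical sources give L₁ + 10·log₁₀ N, so require 10·log₁₀ N ≥ 76.6 − 68.2 = 8.4 dB.
N ≥ 10^(8.4/10) = 6.918, so N = 7.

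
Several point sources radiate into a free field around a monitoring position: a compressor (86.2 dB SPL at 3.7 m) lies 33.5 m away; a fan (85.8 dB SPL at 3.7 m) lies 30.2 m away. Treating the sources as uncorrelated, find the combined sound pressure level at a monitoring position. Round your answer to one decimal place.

First find each source's level at the receiver (point-source: −20·log₁₀(r/r_ref)), then combine on an intensity basis.
compressor: 86.2 − 20·log₁₀(33.5/3.7) = 86.2 − 19.14 = 67.06 dB SPL.
fan: 85.8 − 20·log₁₀(30.2/3.7) = 85.8 − 18.24 = 67.56 dB SPL.
Σ 10^(L/10) = 1.079e+07 → L_total = 10·log₁₀(1.079e+07) = 70.33 dB SPL.

70.3 dB SPL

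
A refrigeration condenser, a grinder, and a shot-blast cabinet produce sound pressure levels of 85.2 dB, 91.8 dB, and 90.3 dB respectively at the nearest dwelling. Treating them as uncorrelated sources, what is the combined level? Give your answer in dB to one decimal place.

Incoherent sources combine by intensity addition: L_total = 10·log₁₀(Σ 10^(L_i/10)).
Σ 10^(L/10) = 10^(85.2/10) + 10^(91.8/10) + 10^(90.3/10) = 2.916e+09.
L_total = 10·log₁₀(2.916e+09) = 94.65 dB.

94.6 dB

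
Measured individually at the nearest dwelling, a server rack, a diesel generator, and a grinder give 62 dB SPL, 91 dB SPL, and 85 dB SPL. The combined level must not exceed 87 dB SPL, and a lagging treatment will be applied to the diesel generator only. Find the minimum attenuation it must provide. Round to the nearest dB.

The untreated sources together contribute 10^(62/10) + 10^(85/10) = 3.178e+08, i.e. 85.02 dB SPL.
To meet 87 dB SPL overall, the treated diesel generator may contribute at most 10^(87/10) − 3.178e+08 = 1.834e+08, i.e. 82.63 dB SPL.
So the diesel generator must be reduced from 91 to 82.63 dB SPL: IL = 8.37 dB.

8 dB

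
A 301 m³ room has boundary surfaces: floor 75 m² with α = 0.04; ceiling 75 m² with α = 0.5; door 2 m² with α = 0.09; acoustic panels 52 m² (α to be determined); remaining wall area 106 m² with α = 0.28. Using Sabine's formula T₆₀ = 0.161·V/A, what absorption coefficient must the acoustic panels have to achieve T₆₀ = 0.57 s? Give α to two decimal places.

Required total absorption A = 0.161·301/0.57 = 85.02 m².
Absorption from the other surfaces = 75·0.04 + 75·0.5 + 2·0.09 + 106·0.28 = 70.36 m², so the acoustic panels must supply 14.66 m² over 52 m².
α = 14.66/52 = 0.282.

0.28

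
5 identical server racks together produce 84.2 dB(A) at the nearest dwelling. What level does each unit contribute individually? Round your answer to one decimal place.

77.2 dB(A)

5 equal contributions raise the level by 10·log₁₀ 5 = 6.990 dB, so each unit alone gives 84.2 − 6.990.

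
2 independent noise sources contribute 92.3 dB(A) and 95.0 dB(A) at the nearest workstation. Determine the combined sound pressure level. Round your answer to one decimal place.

For uncorrelated sources the intensities add, so convert each level to linear form, sum, and take 10·log₁₀ of the total.
Σ 10^(L/10) = 10^(92.3/10) + 10^(95.0/10) = 4.861e+09.
L_total = 10·log₁₀(4.861e+09) = 96.87 dB(A).

96.9 dB(A)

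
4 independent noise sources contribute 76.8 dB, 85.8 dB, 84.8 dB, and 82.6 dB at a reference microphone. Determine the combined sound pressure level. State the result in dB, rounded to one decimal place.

Incoherent sources combine by intensity addition: L_total = 10·log₁₀(Σ 10^(L_i/10)).
Σ 10^(L/10) = 10^(76.8/10) + 10^(85.8/10) + 10^(84.8/10) + 10^(82.6/10) = 9.120e+08.
L_total = 10·log₁₀(9.120e+08) = 89.60 dB.

89.6 dB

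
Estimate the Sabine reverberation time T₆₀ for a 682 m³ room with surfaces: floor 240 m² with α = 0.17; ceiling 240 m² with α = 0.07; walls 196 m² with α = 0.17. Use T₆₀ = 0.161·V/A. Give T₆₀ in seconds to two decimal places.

1.21 s

Total absorption A = 240·0.17 + 240·0.07 + 196·0.17 = 90.92 m² sabins.
T₆₀ = 0.161 × 682 / 90.92 = 1.208 s.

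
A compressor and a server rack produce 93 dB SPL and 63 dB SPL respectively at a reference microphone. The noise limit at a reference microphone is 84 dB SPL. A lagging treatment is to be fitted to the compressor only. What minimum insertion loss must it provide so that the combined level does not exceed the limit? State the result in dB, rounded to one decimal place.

9.0 dB

The untreated sources together contribute 10^(63/10) = 1.995e+06, i.e. 63.00 dB SPL.
The limit corresponds to 10^(84/10) = 2.512e+08; subtracting the fixed part leaves 2.492e+08 for the compressor, i.e. 83.97 dB SPL.
Required insertion loss = 93 − 83.97 = 9.03 dB.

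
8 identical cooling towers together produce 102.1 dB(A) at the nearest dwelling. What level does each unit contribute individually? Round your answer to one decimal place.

Dividing the total intensity by 8 lowers the level by 10·log₁₀ 8 = 9.031 dB: L₁ = 102.1 − 9.031.

93.1 dB(A)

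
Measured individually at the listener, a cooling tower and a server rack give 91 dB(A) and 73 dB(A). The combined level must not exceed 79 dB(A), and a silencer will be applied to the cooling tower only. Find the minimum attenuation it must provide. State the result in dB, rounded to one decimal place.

13.3 dB

Fixed contribution from the other source: Σ 10^(L/10) = 10^(73/10) = 1.995e+07 (73.00 dB(A)).
To meet 79 dB(A) overall, the treated cooling tower may contribute at most 10^(79/10) − 1.995e+07 = 5.948e+07, i.e. 77.74 dB(A).
So the cooling tower must be reduced from 91 to 77.74 dB(A): IL = 13.26 dB.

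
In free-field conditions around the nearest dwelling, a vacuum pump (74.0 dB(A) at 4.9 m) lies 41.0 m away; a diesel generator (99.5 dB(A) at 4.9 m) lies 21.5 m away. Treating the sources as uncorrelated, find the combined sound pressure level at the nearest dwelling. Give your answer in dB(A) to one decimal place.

Apply inverse-square spreading to bring every level to the receiver, then sum 10^(L/10).
vacuum pump: 74.0 − 20·log₁₀(41.0/4.9) = 74.0 − 18.45 = 55.55 dB(A).
diesel generator: 99.5 − 20·log₁₀(21.5/4.9) = 99.5 − 12.84 = 86.66 dB(A).
Σ 10^(L/10) = 4.633e+08 → L_total = 10·log₁₀(4.633e+08) = 86.66 dB(A).

86.7 dB(A)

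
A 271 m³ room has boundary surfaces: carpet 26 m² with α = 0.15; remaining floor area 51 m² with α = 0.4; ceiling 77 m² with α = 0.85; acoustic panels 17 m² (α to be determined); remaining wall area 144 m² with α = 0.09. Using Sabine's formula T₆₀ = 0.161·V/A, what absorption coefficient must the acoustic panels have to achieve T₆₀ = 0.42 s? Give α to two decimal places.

From T₆₀ = 0.161·V/A, the target T₆₀ = 0.42 s needs A = 0.161·271/0.42 = 103.88 m².
Absorption from the other surfaces = 26·0.15 + 51·0.4 + 77·0.85 + 144·0.09 = 102.71 m², so the acoustic panels must supply 1.17 m² over 17 m².
α = 1.17/17 = 0.069.

0.07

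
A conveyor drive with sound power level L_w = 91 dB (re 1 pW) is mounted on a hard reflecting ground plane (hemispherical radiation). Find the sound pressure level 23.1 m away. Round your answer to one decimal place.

The power spreads over a hemisphere of area 2π·r², so L_p = L_w − 10·log₁₀(2π·r²).
2π·r² = 3353 m², 10·log₁₀ of that is 35.254 dB.
L_p = 91 − 35.254 = 55.75 dB.

55.7 dB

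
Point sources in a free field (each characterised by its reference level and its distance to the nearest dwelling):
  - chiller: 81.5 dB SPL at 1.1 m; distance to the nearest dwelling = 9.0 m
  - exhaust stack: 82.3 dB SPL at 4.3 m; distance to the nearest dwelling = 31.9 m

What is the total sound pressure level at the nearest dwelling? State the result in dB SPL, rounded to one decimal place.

67.2 dB SPL

Apply inverse-square spreading to bring every level to the receiver, then sum 10^(L/10).
chiller: 81.5 − 20·log₁₀(9.0/1.1) = 81.5 − 18.26 = 63.24 dB SPL.
exhaust stack: 82.3 − 20·log₁₀(31.9/4.3) = 82.3 − 17.41 = 64.89 dB SPL.
Σ 10^(L/10) = 5.196e+06 → L_total = 10·log₁₀(5.196e+06) = 67.16 dB SPL.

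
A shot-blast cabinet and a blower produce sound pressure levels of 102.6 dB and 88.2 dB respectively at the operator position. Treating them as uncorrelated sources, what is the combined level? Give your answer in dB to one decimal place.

For uncorrelated sources the intensities add, so convert each level to linear form, sum, and take 10·log₁₀ of the total.
Σ 10^(L/10) = 10^(102.6/10) + 10^(88.2/10) = 1.886e+10.
L_total = 10·log₁₀(1.886e+10) = 102.75 dB.

102.8 dB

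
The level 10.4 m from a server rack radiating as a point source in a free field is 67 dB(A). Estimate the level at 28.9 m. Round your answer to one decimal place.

Point-source attenuation: ΔL = 20·log₁₀(r₂/r₁) = 20·log₁₀(28.9/10.4) = 8.877 dB.
L₂ = 67 − 20·log₁₀(28.9/10.4) = 67 − 8.877 = 58.12 dB(A).

58.1 dB(A)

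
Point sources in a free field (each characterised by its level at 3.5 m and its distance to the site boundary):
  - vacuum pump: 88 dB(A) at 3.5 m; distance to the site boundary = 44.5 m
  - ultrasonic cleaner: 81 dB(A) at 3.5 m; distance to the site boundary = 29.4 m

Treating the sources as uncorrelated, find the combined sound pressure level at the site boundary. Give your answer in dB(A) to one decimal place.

67.5 dB(A)

First find each source's level at the receiver (point-source: −20·log₁₀(r/r_ref)), then combine on an intensity basis.
vacuum pump: 88 − 20·log₁₀(44.5/3.5) = 88 − 22.09 = 65.91 dB(A).
ultrasonic cleaner: 81 − 20·log₁₀(29.4/3.5) = 81 − 18.49 = 62.51 dB(A).
Σ 10^(L/10) = 5.687e+06 → L_total = 10·log₁₀(5.687e+06) = 67.55 dB(A).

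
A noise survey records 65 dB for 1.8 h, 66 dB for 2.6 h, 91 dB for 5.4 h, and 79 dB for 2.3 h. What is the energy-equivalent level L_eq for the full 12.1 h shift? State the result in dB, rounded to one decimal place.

87.6 dB

The energy average is taken in the linear domain: L_eq = 10·log₁₀[(Σ tᵢ·10^(Lᵢ/10))/T], T = 12.1 h.
Σ tᵢ·10^(Lᵢ/10) = 1.8·10^(65/10) + 2.6·10^(66/10) + 5.4·10^(91/10) + 2.3·10^(79/10) = 6.997e+09.
L_eq = 10·log₁₀(6.997e+09/12.1) = 87.62 dB.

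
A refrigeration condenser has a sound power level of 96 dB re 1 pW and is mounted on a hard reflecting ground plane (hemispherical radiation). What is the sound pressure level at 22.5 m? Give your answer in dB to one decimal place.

Free-field hemispherical radiation: L_p = L_w − 10·log₁₀(2π·r²), r = 22.5 m.
2π·r² = 3181 m², 10·log₁₀ of that is 35.025 dB.
L_p = 96 − 35.025 = 60.97 dB.

61.0 dB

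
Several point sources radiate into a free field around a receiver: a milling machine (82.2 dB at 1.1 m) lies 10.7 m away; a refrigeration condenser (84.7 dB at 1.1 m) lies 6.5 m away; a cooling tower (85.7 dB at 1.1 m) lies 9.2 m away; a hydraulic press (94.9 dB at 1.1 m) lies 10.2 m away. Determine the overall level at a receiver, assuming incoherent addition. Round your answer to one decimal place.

77.1 dB

Apply inverse-square spreading to bring every level to the receiver, then sum 10^(L/10).
milling machine: 82.2 − 20·log₁₀(10.7/1.1) = 82.2 − 19.76 = 62.44 dB.
refrigeration condenser: 84.7 − 20·log₁₀(6.5/1.1) = 84.7 − 15.43 = 69.27 dB.
cooling tower: 85.7 − 20·log₁₀(9.2/1.1) = 85.7 − 18.45 = 67.25 dB.
hydraulic press: 94.9 − 20·log₁₀(10.2/1.1) = 94.9 − 19.34 = 75.56 dB.
Σ 10^(L/10) = 5.146e+07 → L_total = 10·log₁₀(5.146e+07) = 77.11 dB.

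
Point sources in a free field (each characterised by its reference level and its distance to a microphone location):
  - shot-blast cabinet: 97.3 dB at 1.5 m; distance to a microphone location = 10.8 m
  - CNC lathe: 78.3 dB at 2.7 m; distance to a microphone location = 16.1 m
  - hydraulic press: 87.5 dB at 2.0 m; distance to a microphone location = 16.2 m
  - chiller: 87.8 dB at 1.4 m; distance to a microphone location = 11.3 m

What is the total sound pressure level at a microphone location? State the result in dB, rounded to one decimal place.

Propagate each source to the receiver with L = L_ref − 20·log₁₀(r/r_ref), then add intensities.
shot-blast cabinet: 97.3 − 20·log₁₀(10.8/1.5) = 97.3 − 17.15 = 80.15 dB.
CNC lathe: 78.3 − 20·log₁₀(16.1/2.7) = 78.3 − 15.51 = 62.79 dB.
hydraulic press: 87.5 − 20·log₁₀(16.2/2.0) = 87.5 − 18.17 = 69.33 dB.
chiller: 87.8 − 20·log₁₀(11.3/1.4) = 87.8 − 18.14 = 69.66 dB.
Σ 10^(L/10) = 1.233e+08 → L_total = 10·log₁₀(1.233e+08) = 80.91 dB.

80.9 dB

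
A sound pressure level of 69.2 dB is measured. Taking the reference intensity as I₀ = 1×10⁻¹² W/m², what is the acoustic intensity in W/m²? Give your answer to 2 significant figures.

8.3e-06 W/m²

L = 10·log₁₀(I/I₀) ⇒ I = I₀·10^(L/10) = 10⁻¹² × 10^6.92.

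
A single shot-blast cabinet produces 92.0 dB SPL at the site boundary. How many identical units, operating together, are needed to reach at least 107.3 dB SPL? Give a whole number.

34

The shortfall is 107.3 − 92.0 = 15.3 dB, and N units add 10·log₁₀ N, so need 10·log₁₀ N ≥ 15.3.
N ≥ 10^(15.3/10) = 33.884, so N = 34.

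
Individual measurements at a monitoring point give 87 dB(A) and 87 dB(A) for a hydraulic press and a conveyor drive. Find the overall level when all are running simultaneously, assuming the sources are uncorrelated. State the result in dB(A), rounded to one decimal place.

For uncorrelated sources the intensities add, so convert each level to linear form, sum, and take 10·log₁₀ of the total.
Σ 10^(L/10) = 10^(87/10) + 10^(87/10) = 1.002e+09.
L_total = 10·log₁₀(1.002e+09) = 90.01 dB(A).

90.0 dB(A)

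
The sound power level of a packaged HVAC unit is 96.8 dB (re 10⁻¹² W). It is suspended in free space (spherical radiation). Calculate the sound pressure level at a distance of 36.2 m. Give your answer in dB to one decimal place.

54.6 dB

The power spreads over a sphere of area 4π·r², so L_p = L_w − 10·log₁₀(4π·r²).
4π·r² = 1.647e+04 m², 10·log₁₀ of that is 42.166 dB.
L_p = 96.8 − 42.166 = 54.63 dB.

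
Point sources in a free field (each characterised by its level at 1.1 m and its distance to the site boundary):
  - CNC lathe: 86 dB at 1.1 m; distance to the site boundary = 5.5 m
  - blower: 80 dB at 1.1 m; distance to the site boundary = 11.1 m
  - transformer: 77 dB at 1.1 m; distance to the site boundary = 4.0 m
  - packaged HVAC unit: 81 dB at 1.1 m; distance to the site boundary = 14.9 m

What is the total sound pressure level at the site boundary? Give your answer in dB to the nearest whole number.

73 dB

Apply inverse-square spreading to bring every level to the receiver, then sum 10^(L/10).
CNC lathe: 86 − 20·log₁₀(5.5/1.1) = 86 − 13.98 = 72.02 dB.
blower: 80 − 20·log₁₀(11.1/1.1) = 80 − 20.08 = 59.92 dB.
transformer: 77 − 20·log₁₀(4.0/1.1) = 77 − 11.21 = 65.79 dB.
packaged HVAC unit: 81 − 20·log₁₀(14.9/1.1) = 81 − 22.64 = 58.36 dB.
Σ 10^(L/10) = 2.138e+07 → L_total = 10·log₁₀(2.138e+07) = 73.30 dB.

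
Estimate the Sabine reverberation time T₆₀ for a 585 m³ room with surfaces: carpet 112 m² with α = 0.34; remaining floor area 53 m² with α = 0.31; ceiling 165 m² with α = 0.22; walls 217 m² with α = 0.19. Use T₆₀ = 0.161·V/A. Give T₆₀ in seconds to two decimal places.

Summing Sᵢαᵢ: 112·0.34 + 53·0.31 + 165·0.22 + 217·0.19 = 132.04 m².
T₆₀ = 0.161·V/A = 0.161·585/132.04 = 0.713 s.

0.71 s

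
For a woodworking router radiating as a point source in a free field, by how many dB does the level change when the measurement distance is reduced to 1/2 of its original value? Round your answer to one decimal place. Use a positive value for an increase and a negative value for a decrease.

+6.0 dB

With spherical spreading the level changes by −20·log₁₀(r₂/r₁).
ΔL = −20·log₁₀(0.5) = +6.02 dB.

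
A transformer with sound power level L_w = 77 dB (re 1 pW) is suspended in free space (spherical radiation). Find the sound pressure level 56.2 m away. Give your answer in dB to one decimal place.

The power spreads over a sphere of area 4π·r², so L_p = L_w − 10·log₁₀(4π·r²).
4π·r² = 3.969e+04 m², 10·log₁₀ of that is 45.987 dB.
L_p = 77 − 45.987 = 31.01 dB.

31.0 dB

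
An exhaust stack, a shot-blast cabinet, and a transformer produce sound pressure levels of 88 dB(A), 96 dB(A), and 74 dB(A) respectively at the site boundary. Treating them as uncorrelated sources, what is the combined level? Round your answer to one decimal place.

Incoherent sources combine by intensity addition: L_total = 10·log₁₀(Σ 10^(L_i/10)).
Σ 10^(L/10) = 10^(88/10) + 10^(96/10) + 10^(74/10) = 4.637e+09.
L_total = 10·log₁₀(4.637e+09) = 96.66 dB(A).

96.7 dB(A)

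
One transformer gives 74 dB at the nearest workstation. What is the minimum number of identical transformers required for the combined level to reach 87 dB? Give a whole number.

The shortfall is 87 − 74 = 13.0 dB, and N units add 10·log₁₀ N, so need 10·log₁₀ N ≥ 13.0.
N ≥ 10^(13.0/10) = 19.953, so N = 20.

20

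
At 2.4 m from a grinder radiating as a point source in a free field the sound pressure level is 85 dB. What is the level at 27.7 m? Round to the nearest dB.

For a point source, L₂ = L₁ − 20·log₁₀(r₂/r₁).
L₂ = 85 − 20·log₁₀(27.7/2.4) = 85 − 21.245 = 63.75 dB.

64 dB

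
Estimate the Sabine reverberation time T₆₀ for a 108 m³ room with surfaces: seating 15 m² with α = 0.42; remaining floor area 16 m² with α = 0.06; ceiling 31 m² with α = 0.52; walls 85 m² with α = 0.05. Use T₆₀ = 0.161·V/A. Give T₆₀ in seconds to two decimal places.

Summing Sᵢαᵢ: 15·0.42 + 16·0.06 + 31·0.52 + 85·0.05 = 27.63 m².
T₆₀ = 0.161 × 108 / 27.63 = 0.629 s.

0.63 s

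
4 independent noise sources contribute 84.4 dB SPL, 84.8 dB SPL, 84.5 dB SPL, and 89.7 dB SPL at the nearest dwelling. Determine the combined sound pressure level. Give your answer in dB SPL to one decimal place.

Incoherent sources combine by intensity addition: L_total = 10·log₁₀(Σ 10^(L_i/10)).
Σ 10^(L/10) = 10^(84.4/10) + 10^(84.8/10) + 10^(84.5/10) + 10^(89.7/10) = 1.793e+09.
L_total = 10·log₁₀(1.793e+09) = 92.53 dB SPL.

92.5 dB SPL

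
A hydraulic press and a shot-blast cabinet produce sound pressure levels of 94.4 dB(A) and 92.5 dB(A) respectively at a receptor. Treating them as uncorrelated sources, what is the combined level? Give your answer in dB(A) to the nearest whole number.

97 dB(A)

Incoherent sources combine by intensity addition: L_total = 10·log₁₀(Σ 10^(L_i/10)).
Σ 10^(L/10) = 10^(94.4/10) + 10^(92.5/10) = 4.533e+09.
L_total = 10·log₁₀(4.533e+09) = 96.56 dB(A).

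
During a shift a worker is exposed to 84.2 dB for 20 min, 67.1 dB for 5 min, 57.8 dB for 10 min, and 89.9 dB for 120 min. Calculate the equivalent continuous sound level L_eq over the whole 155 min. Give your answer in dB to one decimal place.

L_eq = 10·log₁₀[(1/T)·Σ tᵢ·10^(Lᵢ/10)] with T = 155 min.
Σ tᵢ·10^(Lᵢ/10) = 20·10^(84.2/10) + 5·10^(67.1/10) + 10·10^(57.8/10) + 120·10^(89.9/10) = 1.226e+11.
L_eq = 10·log₁₀(1.226e+11/155) = 88.98 dB.

89.0 dB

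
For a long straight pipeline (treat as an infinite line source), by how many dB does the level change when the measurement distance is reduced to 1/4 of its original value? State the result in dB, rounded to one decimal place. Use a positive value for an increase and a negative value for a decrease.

+6.0 dB

Line-source spreading: ΔL = −10·log₁₀(r₂/r₁).
ΔL = −10·log₁₀(0.25) = +6.02 dB.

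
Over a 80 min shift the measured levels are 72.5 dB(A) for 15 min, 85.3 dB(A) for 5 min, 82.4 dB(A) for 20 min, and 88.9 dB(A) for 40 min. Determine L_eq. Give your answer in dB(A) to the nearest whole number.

L_eq = 10·log₁₀[(1/T)·Σ tᵢ·10^(Lᵢ/10)] with T = 80 min.
Σ tᵢ·10^(Lᵢ/10) = 15·10^(72.5/10) + 5·10^(85.3/10) + 20·10^(82.4/10) + 40·10^(88.9/10) = 3.649e+10.
L_eq = 10·log₁₀(3.649e+10/80) = 86.59 dB(A).

87 dB(A)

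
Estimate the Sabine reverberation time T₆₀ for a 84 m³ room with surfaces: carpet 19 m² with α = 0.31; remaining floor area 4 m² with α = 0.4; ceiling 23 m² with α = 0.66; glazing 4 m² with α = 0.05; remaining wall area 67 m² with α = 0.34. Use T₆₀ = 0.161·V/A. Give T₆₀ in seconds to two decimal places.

Summing Sᵢαᵢ: 19·0.31 + 4·0.4 + 23·0.66 + 4·0.05 + 67·0.34 = 45.65 m².
T₆₀ = 0.161 × 84 / 45.65 = 0.296 s.

0.30 s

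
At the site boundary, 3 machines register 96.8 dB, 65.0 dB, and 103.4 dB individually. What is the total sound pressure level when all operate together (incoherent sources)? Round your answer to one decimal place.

104.3 dB

Incoherent sources combine by intensity addition: L_total = 10·log₁₀(Σ 10^(L_i/10)).
Σ 10^(L/10) = 10^(96.8/10) + 10^(65.0/10) + 10^(103.4/10) = 2.667e+10.
L_total = 10·log₁₀(2.667e+10) = 104.26 dB.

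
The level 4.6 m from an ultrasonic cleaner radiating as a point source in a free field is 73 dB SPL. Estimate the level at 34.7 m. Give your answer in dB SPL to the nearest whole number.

55 dB SPL

Point-source attenuation: ΔL = 20·log₁₀(r₂/r₁) = 20·log₁₀(34.7/4.6) = 17.551 dB.
L₂ = 73 − 20·log₁₀(34.7/4.6) = 73 − 17.551 = 55.45 dB SPL.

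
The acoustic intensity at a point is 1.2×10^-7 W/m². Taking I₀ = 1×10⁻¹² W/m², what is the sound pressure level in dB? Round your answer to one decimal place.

Dividing by I₀ shifts the exponent by 12: I/I₀ = 1.2×10^5.
L = 10·(0.0792 + 5) = 50.79 dB.

50.8 dB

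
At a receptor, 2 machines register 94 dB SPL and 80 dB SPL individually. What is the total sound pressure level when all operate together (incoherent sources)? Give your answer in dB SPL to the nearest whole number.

94 dB SPL

For uncorrelated sources the intensities add, so convert each level to linear form, sum, and take 10·log₁₀ of the total.
Σ 10^(L/10) = 10^(94/10) + 10^(80/10) = 2.612e+09.
L_total = 10·log₁₀(2.612e+09) = 94.17 dB SPL.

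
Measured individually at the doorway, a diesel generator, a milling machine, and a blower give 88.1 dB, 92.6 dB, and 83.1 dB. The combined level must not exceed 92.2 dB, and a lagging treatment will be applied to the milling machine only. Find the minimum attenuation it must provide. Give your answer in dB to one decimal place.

Everything except the milling machine sums to 10^(88.1/10) + 10^(83.1/10) = 8.498e+08 in linear terms, 89.29 dB.
To meet 92.2 dB overall, the treated milling machine may contribute at most 10^(92.2/10) − 8.498e+08 = 8.098e+08, i.e. 89.08 dB.
Required insertion loss = 92.6 − 89.08 = 3.52 dB.

3.5 dB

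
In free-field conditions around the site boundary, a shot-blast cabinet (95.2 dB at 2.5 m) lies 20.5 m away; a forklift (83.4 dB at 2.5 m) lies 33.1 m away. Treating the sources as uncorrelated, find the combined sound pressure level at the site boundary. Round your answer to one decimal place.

Propagate each source to the receiver with L = L_ref − 20·log₁₀(r/r_ref), then add intensities.
shot-blast cabinet: 95.2 − 20·log₁₀(20.5/2.5) = 95.2 − 18.28 = 76.92 dB.
forklift: 83.4 − 20·log₁₀(33.1/2.5) = 83.4 − 22.44 = 60.96 dB.
Σ 10^(L/10) = 5.049e+07 → L_total = 10·log₁₀(5.049e+07) = 77.03 dB.

77.0 dB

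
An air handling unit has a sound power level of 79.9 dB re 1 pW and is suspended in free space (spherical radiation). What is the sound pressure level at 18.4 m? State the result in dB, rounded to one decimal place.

43.6 dB

The power spreads over a sphere of area 4π·r², so L_p = L_w − 10·log₁₀(4π·r²).
4π·r² = 4254 m², 10·log₁₀ of that is 36.288 dB.
L_p = 79.9 − 36.288 = 43.61 dB.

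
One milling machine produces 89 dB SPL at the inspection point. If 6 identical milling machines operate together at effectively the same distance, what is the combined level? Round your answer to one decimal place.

96.8 dB SPL

With 6 equal, uncorrelated contributions the intensity is 6× that of one unit, giving a rise of 10·log₁₀ 6.
L_total = 89 + 10·log₁₀(6) = 89 + 7.782 = 96.78 dB SPL.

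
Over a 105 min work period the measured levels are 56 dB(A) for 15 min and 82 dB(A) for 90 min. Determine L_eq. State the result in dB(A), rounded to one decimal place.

L_eq = 10·log₁₀[(1/T)·Σ tᵢ·10^(Lᵢ/10)] with T = 105 min.
Σ tᵢ·10^(Lᵢ/10) = 15·10^(56/10) + 90·10^(82/10) = 1.427e+10.
L_eq = 10·log₁₀(1.427e+10/105) = 81.33 dB(A).

81.3 dB(A)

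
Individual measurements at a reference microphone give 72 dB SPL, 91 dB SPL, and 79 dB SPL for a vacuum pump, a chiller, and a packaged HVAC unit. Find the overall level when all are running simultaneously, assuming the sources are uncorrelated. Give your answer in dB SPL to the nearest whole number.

Incoherent sources combine by intensity addition: L_total = 10·log₁₀(Σ 10^(L_i/10)).
Σ 10^(L/10) = 10^(72/10) + 10^(91/10) + 10^(79/10) = 1.354e+09.
L_total = 10·log₁₀(1.354e+09) = 91.32 dB SPL.

91 dB SPL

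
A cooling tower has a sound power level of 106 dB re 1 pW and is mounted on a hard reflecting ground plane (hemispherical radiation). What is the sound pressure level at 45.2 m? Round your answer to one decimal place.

L_p = L_w − 10·log₁₀(2π·r²) with r = 45.2 m.
2π·r² = 1.284e+04 m², 10·log₁₀ of that is 41.085 dB.
L_p = 106 − 41.085 = 64.92 dB.

64.9 dB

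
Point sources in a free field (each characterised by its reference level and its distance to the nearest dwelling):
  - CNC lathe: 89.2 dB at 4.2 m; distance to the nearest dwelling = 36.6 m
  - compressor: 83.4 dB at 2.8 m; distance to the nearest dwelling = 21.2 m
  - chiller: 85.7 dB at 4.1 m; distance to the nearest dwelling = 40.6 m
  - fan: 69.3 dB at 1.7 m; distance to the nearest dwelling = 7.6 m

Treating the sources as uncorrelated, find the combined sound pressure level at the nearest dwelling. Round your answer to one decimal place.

Apply inverse-square spreading to bring every level to the receiver, then sum 10^(L/10).
CNC lathe: 89.2 − 20·log₁₀(36.6/4.2) = 89.2 − 18.80 = 70.40 dB.
compressor: 83.4 − 20·log₁₀(21.2/2.8) = 83.4 − 17.58 = 65.82 dB.
chiller: 85.7 − 20·log₁₀(40.6/4.1) = 85.7 − 19.91 = 65.79 dB.
fan: 69.3 − 20·log₁₀(7.6/1.7) = 69.3 − 13.01 = 56.29 dB.
Σ 10^(L/10) = 1.898e+07 → L_total = 10·log₁₀(1.898e+07) = 72.78 dB.

72.8 dB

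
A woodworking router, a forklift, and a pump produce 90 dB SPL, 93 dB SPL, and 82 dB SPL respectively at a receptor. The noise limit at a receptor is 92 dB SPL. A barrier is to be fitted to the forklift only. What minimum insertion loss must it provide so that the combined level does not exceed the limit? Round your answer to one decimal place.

The untreated sources together contribute 10^(90/10) + 10^(82/10) = 1.158e+09, i.e. 90.64 dB SPL.
To meet 92 dB SPL overall, the treated forklift may contribute at most 10^(92/10) − 1.158e+09 = 4.264e+08, i.e. 86.30 dB SPL.
So the forklift must be reduced from 93 to 86.30 dB SPL: IL = 6.70 dB.

6.7 dB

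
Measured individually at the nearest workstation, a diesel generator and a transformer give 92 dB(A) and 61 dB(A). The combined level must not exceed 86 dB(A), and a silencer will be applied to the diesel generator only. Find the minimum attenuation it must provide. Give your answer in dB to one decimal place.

Everything except the diesel generator sums to 10^(61/10) = 1.259e+06 in linear terms, 61.00 dB(A).
To meet 86 dB(A) overall, the treated diesel generator may contribute at most 10^(86/10) − 1.259e+06 = 3.968e+08, i.e. 85.99 dB(A).
Required insertion loss = 92 − 85.99 = 6.01 dB.

6.0 dB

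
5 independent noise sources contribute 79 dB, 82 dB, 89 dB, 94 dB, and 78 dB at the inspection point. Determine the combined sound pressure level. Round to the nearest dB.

Incoherent sources combine by intensity addition: L_total = 10·log₁₀(Σ 10^(L_i/10)).
Σ 10^(L/10) = 10^(79/10) + 10^(82/10) + 10^(89/10) + 10^(94/10) + 10^(78/10) = 3.607e+09.
L_total = 10·log₁₀(3.607e+09) = 95.57 dB.

96 dB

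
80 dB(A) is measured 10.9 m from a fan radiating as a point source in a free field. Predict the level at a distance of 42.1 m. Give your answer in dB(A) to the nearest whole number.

Spherical spreading from a point source gives a 20·log₁₀(r₂/r₁) drop.
L₂ = 80 − 20·log₁₀(42.1/10.9) = 80 − 11.737 = 68.26 dB(A).

68 dB(A)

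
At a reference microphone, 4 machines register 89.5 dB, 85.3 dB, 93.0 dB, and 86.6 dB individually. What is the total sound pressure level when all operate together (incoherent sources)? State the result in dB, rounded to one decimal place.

Incoherent sources combine by intensity addition: L_total = 10·log₁₀(Σ 10^(L_i/10)).
Σ 10^(L/10) = 10^(89.5/10) + 10^(85.3/10) + 10^(93.0/10) + 10^(86.6/10) = 3.682e+09.
L_total = 10·log₁₀(3.682e+09) = 95.66 dB.

95.7 dB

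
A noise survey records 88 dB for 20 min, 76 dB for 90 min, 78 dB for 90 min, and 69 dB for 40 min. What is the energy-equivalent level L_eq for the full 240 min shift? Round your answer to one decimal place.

79.7 dB

Weight each interval's intensity by its duration and average over T = 240 min:
Σ tᵢ·10^(Lᵢ/10) = 20·10^(88/10) + 90·10^(76/10) + 90·10^(78/10) + 40·10^(69/10) = 2.220e+10.
L_eq = 10·log₁₀(2.220e+10/240) = 79.66 dB.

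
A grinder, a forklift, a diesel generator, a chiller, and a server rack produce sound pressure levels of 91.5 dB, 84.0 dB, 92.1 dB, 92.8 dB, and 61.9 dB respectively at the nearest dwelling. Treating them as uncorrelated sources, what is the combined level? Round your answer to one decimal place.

97.2 dB

For uncorrelated sources the intensities add, so convert each level to linear form, sum, and take 10·log₁₀ of the total.
Σ 10^(L/10) = 10^(91.5/10) + 10^(84.0/10) + 10^(92.1/10) + 10^(92.8/10) + 10^(61.9/10) = 5.193e+09.
L_total = 10·log₁₀(5.193e+09) = 97.15 dB.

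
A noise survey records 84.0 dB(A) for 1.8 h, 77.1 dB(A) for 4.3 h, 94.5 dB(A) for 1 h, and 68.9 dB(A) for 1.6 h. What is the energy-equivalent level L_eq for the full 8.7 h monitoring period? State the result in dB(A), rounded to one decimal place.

The energy average is taken in the linear domain: L_eq = 10·log₁₀[(Σ tᵢ·10^(Lᵢ/10))/T], T = 8.7 h.
Σ tᵢ·10^(Lᵢ/10) = 1.8·10^(84.0/10) + 4.3·10^(77.1/10) + 1·10^(94.5/10) + 1.6·10^(68.9/10) = 3.503e+09.
L_eq = 10·log₁₀(3.503e+09/8.7) = 86.05 dB(A).

86.0 dB(A)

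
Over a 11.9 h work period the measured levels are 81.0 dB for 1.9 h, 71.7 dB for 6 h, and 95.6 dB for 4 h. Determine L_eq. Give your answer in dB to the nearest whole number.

L_eq = 10·log₁₀[(1/T)·Σ tᵢ·10^(Lᵢ/10)] with T = 11.9 h.
Σ tᵢ·10^(Lᵢ/10) = 1.9·10^(81.0/10) + 6·10^(71.7/10) + 4·10^(95.6/10) = 1.485e+10.
L_eq = 10·log₁₀(1.485e+10/11.9) = 90.96 dB.

91 dB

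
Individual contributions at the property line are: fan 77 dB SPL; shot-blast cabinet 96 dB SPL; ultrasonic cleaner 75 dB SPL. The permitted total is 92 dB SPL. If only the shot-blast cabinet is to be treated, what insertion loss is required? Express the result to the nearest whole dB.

4 dB

The untreated sources together contribute 10^(77/10) + 10^(75/10) = 8.174e+07, i.e. 79.12 dB SPL.
The limit corresponds to 10^(92/10) = 1.585e+09; subtracting the fixed part leaves 1.503e+09 for the shot-blast cabinet, i.e. 91.77 dB SPL.
So the shot-blast cabinet must be reduced from 96 to 91.77 dB SPL: IL = 4.23 dB.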